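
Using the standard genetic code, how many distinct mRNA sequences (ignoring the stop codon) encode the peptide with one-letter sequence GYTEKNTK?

Gly: 4 codons.
Tyr: 2 codons.
Thr: 4 codons.
Glu: 2 codons.
Lys: 2 codons.
Asn: 2 codons.
Thr: 4 codons.
Lys: 2 codons.
4 × 2 × 4 × 2 × 2 × 2 × 4 × 2 = 2048.

2048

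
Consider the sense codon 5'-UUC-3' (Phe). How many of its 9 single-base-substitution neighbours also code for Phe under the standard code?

Position 1: none → 0 synonymous.
Position 2: none → 0 synonymous.
Position 3: UUU → 1 synonymous.
Total: 0 + 0 + 1 = 1.

1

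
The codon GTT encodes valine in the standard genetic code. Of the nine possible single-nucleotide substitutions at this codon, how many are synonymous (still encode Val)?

3

Position 1: none → 0 synonymous.
Position 2: none → 0 synonymous.
Position 3: GTC, GTA, GTG → 3 synonymous.
Total: 0 + 0 + 3 = 3.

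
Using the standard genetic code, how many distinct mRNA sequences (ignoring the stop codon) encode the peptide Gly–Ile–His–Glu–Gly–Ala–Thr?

3072

Gly: 4 codons.
Ile: 3 codons.
His: 2 codons.
Glu: 2 codons.
Gly: 4 codons.
Ala: 4 codons.
Thr: 4 codons.
4 × 3 × 2 × 2 × 4 × 4 × 4 = 3072.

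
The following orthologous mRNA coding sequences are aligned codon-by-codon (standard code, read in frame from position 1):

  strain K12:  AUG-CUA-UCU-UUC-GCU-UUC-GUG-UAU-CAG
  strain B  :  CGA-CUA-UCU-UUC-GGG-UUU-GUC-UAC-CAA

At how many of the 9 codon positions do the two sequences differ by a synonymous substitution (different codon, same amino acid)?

4

Codon 1: AUG Met / CGA Arg — nonsynonymous.
Codon 2: CUA Leu / CUA Leu — identical.
Codon 3: UCU Ser / UCU Ser — identical.
Codon 4: UUC Phe / UUC Phe — identical.
Codon 5: GCU Ala / GGG Gly — nonsynonymous.
Codon 6: UUC Phe / UUU Phe — synonymous.
Codon 7: GUG Val / GUC Val — synonymous.
Codon 8: UAU Tyr / UAC Tyr — synonymous.
Codon 9: CAG Gln / CAA Gln — synonymous.
Synonymous differences: 4.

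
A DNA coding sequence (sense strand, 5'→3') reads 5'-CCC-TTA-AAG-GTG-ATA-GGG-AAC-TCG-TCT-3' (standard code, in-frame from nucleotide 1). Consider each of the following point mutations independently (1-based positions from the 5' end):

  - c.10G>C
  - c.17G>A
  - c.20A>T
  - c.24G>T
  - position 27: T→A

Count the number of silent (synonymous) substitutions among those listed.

2

Codon 4: GTG (Val) → CTG (Leu) — missense.
Codon 6: GGG (Gly) → GAG (Glu) — missense.
Codon 7: AAC (Asn) → ATC (Ile) — missense.
Codon 8: TCG (Ser) → TCT (Ser) — synonymous.
Codon 9: TCT (Ser) → TCA (Ser) — synonymous.
Synonymous: 2 of 5.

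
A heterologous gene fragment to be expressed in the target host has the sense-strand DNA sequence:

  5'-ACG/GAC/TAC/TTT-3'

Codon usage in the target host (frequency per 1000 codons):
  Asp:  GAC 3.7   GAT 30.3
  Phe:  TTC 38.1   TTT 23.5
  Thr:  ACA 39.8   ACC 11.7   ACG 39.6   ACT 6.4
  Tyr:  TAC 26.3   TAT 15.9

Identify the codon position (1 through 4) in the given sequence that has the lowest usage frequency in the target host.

Codon 1 ACG (Thr): 39.6 per 1000.
Codon 2 GAC (Asp): 3.7 per 1000.
Codon 3 TAC (Tyr): 26.3 per 1000.
Codon 4 TTT (Phe): 23.5 per 1000.
Lowest frequency is 3.7 at codon 2.

2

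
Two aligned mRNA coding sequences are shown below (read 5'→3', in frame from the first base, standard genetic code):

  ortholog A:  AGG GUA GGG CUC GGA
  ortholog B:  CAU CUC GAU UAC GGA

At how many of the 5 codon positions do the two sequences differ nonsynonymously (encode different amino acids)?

4

Codon 1: AGG Arg / CAU His — nonsynonymous.
Codon 2: GUA Val / CUC Leu — nonsynonymous.
Codon 3: GGG Gly / GAU Asp — nonsynonymous.
Codon 4: CUC Leu / UAC Tyr — nonsynonymous.
Codon 5: GGA Gly / GGA Gly — identical.
Nonsynonymous differences: 4.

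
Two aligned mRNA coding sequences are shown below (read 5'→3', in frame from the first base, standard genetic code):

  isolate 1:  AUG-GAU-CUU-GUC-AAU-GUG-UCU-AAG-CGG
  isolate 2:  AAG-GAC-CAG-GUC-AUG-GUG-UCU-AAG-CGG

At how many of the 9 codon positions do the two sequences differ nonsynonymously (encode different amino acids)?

3

Codon 1: AUG Met / AAG Lys — nonsynonymous.
Codon 2: GAU Asp / GAC Asp — synonymous.
Codon 3: CUU Leu / CAG Gln — nonsynonymous.
Codon 4: GUC Val / GUC Val — identical.
Codon 5: AAU Asn / AUG Met — nonsynonymous.
Codon 6: GUG Val / GUG Val — identical.
Codon 7: UCU Ser / UCU Ser — identical.
Codon 8: AAG Lys / AAG Lys — identical.
Codon 9: CGG Arg / CGG Arg — identical.
Nonsynonymous differences: 3.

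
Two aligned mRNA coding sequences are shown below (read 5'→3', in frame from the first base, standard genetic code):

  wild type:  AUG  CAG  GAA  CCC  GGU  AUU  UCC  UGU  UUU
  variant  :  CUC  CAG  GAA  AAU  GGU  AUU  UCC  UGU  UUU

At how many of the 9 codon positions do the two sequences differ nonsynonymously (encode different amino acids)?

2

Codon 1: AUG Met / CUC Leu — nonsynonymous.
Codon 2: CAG Gln / CAG Gln — identical.
Codon 3: GAA Glu / GAA Glu — identical.
Codon 4: CCC Pro / AAU Asn — nonsynonymous.
Codon 5: GGU Gly / GGU Gly — identical.
Codon 6: AUU Ile / AUU Ile — identical.
Codon 7: UCC Ser / UCC Ser — identical.
Codon 8: UGU Cys / UGU Cys — identical.
Codon 9: UUU Phe / UUU Phe — identical.
Nonsynonymous differences: 2.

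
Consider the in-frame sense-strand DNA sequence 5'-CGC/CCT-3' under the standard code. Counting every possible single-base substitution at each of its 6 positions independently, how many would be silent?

6

Codon 1 (CGC, Arg): 3 synonymous substitutions.
Codon 2 (CCT, Pro): 3 synonymous substitutions.
Total: 3 + 3 = 6.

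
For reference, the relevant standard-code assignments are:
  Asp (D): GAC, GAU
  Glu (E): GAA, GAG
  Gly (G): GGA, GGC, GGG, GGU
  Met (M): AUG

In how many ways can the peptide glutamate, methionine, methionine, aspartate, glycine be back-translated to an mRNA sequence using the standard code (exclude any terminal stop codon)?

16

Glu: 2 codons.
Met: 1 codon.
Met: 1 codon.
Asp: 2 codons.
Gly: 4 codons.
2 × 1 × 1 × 2 × 4 = 16.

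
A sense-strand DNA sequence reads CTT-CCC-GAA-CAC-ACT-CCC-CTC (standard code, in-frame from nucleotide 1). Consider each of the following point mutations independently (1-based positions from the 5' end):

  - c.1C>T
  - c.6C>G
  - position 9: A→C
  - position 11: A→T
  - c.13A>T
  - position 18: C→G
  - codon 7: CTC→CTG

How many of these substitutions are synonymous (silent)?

Codon 1: CTT (Leu) → TTT (Phe) — missense.
Codon 2: CCC (Pro) → CCG (Pro) — synonymous.
Codon 3: GAA (Glu) → GAC (Asp) — missense.
Codon 4: CAC (His) → CTC (Leu) — missense.
Codon 5: ACT (Thr) → TCT (Ser) — missense.
Codon 6: CCC (Pro) → CCG (Pro) — synonymous.
Codon 7: CTC (Leu) → CTG (Leu) — synonymous.
Synonymous: 3 of 7.

3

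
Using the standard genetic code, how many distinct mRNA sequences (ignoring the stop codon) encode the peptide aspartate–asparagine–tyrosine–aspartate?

16

Asp: 2 codons.
Asn: 2 codons.
Tyr: 2 codons.
Asp: 2 codons.
2 × 2 × 2 × 2 = 16.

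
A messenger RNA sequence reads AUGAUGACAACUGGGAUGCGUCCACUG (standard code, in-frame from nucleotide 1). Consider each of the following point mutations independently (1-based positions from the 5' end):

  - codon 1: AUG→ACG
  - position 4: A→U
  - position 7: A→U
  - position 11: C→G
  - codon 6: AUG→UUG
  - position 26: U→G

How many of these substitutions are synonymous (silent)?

Codon 1: AUG (Met) → ACG (Thr) — missense.
Codon 2: AUG (Met) → UUG (Leu) — missense.
Codon 3: ACA (Thr) → UCA (Ser) — missense.
Codon 4: ACU (Thr) → AGU (Ser) — missense.
Codon 6: AUG (Met) → UUG (Leu) — missense.
Codon 9: CUG (Leu) → CGG (Arg) — missense.
Synonymous: 0 of 6.

0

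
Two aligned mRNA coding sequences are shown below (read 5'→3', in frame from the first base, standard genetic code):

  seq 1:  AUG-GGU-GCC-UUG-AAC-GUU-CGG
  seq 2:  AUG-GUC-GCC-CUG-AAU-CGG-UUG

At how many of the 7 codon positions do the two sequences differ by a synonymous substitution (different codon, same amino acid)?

Codon 1: AUG Met / AUG Met — identical.
Codon 2: GGU Gly / GUC Val — nonsynonymous.
Codon 3: GCC Ala / GCC Ala — identical.
Codon 4: UUG Leu / CUG Leu — synonymous.
Codon 5: AAC Asn / AAU Asn — synonymous.
Codon 6: GUU Val / CGG Arg — nonsynonymous.
Codon 7: CGG Arg / UUG Leu — nonsynonymous.
Synonymous differences: 2.

2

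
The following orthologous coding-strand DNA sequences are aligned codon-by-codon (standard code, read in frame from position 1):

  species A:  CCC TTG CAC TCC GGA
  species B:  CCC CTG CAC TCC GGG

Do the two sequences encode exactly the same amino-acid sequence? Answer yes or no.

yes

Codon 1: CCC Pro / CCC Pro — identical.
Codon 2: TTG Leu / CTG Leu — synonymous.
Codon 3: CAC His / CAC His — identical.
Codon 4: TCC Ser / TCC Ser — identical.
Codon 5: GGA Gly / GGG Gly — synonymous.
Nonsynonymous differences: 0 → same protein.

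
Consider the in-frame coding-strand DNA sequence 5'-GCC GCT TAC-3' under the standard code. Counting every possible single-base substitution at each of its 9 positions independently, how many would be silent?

Codon 1 (GCC, Ala): 3 synonymous substitutions.
Codon 2 (GCT, Ala): 3 synonymous substitutions.
Codon 3 (TAC, Tyr): 1 synonymous substitution.
Total: 3 + 3 + 1 = 7.

7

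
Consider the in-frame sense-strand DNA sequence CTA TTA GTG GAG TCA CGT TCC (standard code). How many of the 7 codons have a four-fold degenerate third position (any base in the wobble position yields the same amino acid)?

5

Codon 1 CTA (Leu): third position 4-fold.
Codon 2 TTA (Leu): third position 2-fold.
Codon 3 GTG (Val): third position 4-fold.
Codon 4 GAG (Glu): third position 2-fold.
Codon 5 TCA (Ser): third position 4-fold.
Codon 6 CGT (Arg): third position 4-fold.
Codon 7 TCC (Ser): third position 4-fold.
Four-fold degenerate third positions: 5.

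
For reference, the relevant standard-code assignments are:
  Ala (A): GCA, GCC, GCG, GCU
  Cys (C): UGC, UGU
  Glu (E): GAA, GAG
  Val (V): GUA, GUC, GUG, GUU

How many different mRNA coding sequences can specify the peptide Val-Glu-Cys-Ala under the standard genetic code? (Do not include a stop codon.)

64

Val: 4 codons.
Glu: 2 codons.
Cys: 2 codons.
Ala: 4 codons.
4 × 2 × 2 × 4 = 64.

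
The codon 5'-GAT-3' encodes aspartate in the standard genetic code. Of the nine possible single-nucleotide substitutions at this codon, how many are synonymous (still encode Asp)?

Position 1: none → 0 synonymous.
Position 2: none → 0 synonymous.
Position 3: GAC → 1 synonymous.
Total: 0 + 0 + 1 = 1.

1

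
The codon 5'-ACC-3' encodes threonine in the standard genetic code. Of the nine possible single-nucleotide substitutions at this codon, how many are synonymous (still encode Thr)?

3

Position 1: none → 0 synonymous.
Position 2: none → 0 synonymous.
Position 3: ACU, ACA, ACG → 3 synonymous.
Total: 0 + 0 + 3 = 3.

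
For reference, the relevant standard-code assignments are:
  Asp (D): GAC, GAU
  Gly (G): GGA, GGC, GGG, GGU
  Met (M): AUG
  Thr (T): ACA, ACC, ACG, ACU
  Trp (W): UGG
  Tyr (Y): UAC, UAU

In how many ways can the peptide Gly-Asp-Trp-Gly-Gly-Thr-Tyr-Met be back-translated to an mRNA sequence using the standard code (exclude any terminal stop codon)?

1024

Gly: 4 codons.
Asp: 2 codons.
Trp: 1 codon.
Gly: 4 codons.
Gly: 4 codons.
Thr: 4 codons.
Tyr: 2 codons.
Met: 1 codon.
4 × 2 × 1 × 4 × 4 × 4 × 2 × 1 = 1024.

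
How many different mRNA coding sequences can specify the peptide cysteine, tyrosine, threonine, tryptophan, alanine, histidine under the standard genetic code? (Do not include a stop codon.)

128

Cys: 2 codons.
Tyr: 2 codons.
Thr: 4 codons.
Trp: 1 codon.
Ala: 4 codons.
His: 2 codons.
2 × 2 × 4 × 1 × 4 × 2 = 128.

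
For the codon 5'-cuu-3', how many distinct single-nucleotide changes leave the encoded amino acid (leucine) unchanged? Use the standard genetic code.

3

Position 1: none → 0 synonymous.
Position 2: none → 0 synonymous.
Position 3: CUC, CUA, CUG → 3 synonymous.
Total: 0 + 0 + 3 = 3.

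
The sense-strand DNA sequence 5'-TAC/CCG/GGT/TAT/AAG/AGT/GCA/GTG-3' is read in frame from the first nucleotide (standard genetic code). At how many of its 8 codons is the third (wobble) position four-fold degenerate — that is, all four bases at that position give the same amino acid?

Codon 1 TAC (Tyr): third position 2-fold.
Codon 2 CCG (Pro): third position 4-fold.
Codon 3 GGT (Gly): third position 4-fold.
Codon 4 TAT (Tyr): third position 2-fold.
Codon 5 AAG (Lys): third position 2-fold.
Codon 6 AGT (Ser): third position 2-fold.
Codon 7 GCA (Ala): third position 4-fold.
Codon 8 GTG (Val): third position 4-fold.
Four-fold degenerate third positions: 4.

4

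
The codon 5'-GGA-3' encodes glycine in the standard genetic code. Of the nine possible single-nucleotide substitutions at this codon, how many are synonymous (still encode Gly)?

3

Position 1: none → 0 synonymous.
Position 2: none → 0 synonymous.
Position 3: GGT, GGC, GGG → 3 synonymous.
Total: 0 + 0 + 3 = 3.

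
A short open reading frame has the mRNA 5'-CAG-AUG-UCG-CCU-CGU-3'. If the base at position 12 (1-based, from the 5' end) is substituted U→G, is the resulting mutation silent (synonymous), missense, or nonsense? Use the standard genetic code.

Position 12 falls in codon 4: CCU → Pro.
After the substitution the codon is CCG → Pro.
Both encode Pro, so the change is synonymous.

silent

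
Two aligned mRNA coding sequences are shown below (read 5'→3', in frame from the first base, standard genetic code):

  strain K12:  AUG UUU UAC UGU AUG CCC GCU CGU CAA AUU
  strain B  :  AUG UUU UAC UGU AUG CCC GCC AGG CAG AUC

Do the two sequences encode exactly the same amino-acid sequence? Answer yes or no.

yes

Codon 1: AUG Met / AUG Met — identical.
Codon 2: UUU Phe / UUU Phe — identical.
Codon 3: UAC Tyr / UAC Tyr — identical.
Codon 4: UGU Cys / UGU Cys — identical.
Codon 5: AUG Met / AUG Met — identical.
Codon 6: CCC Pro / CCC Pro — identical.
Codon 7: GCU Ala / GCC Ala — synonymous.
Codon 8: CGU Arg / AGG Arg — synonymous.
Codon 9: CAA Gln / CAG Gln — synonymous.
Codon 10: AUU Ile / AUC Ile — synonymous.
Nonsynonymous differences: 0 → same protein.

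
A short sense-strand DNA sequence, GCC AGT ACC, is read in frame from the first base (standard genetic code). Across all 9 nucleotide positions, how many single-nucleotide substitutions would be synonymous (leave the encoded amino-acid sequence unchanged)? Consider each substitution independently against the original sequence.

Codon 1 (GCC, Ala): 3 synonymous substitutions.
Codon 2 (AGT, Ser): 1 synonymous substitution.
Codon 3 (ACC, Thr): 3 synonymous substitutions.
Total: 3 + 1 + 3 = 7.

7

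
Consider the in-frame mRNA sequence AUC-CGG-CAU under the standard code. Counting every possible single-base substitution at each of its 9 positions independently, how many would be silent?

7

Codon 1 (AUC, Ile): 2 synonymous substitutions.
Codon 2 (CGG, Arg): 4 synonymous substitutions.
Codon 3 (CAU, His): 1 synonymous substitution.
Total: 2 + 4 + 1 = 7.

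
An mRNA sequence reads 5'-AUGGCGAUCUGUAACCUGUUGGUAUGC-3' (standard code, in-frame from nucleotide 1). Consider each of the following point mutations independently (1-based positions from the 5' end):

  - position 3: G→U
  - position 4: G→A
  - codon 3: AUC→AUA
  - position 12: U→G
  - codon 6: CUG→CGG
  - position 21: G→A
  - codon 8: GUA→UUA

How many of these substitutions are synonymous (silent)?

2

Codon 1: AUG (Met) → AUU (Ile) — missense.
Codon 2: GCG (Ala) → ACG (Thr) — missense.
Codon 3: AUC (Ile) → AUA (Ile) — synonymous.
Codon 4: UGU (Cys) → UGG (Trp) — missense.
Codon 6: CUG (Leu) → CGG (Arg) — missense.
Codon 7: UUG (Leu) → UUA (Leu) — synonymous.
Codon 8: GUA (Val) → UUA (Leu) — missense.
Synonymous: 2 of 7.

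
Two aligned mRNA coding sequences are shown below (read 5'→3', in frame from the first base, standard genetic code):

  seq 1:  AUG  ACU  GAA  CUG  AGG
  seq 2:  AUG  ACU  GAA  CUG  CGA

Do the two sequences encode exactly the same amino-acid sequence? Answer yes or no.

Codon 1: AUG Met / AUG Met — identical.
Codon 2: ACU Thr / ACU Thr — identical.
Codon 3: GAA Glu / GAA Glu — identical.
Codon 4: CUG Leu / CUG Leu — identical.
Codon 5: AGG Arg / CGA Arg — synonymous.
Nonsynonymous differences: 0 → same protein.

yes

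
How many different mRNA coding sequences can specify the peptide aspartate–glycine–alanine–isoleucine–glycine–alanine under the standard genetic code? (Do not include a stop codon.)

Asp: 2 codons.
Gly: 4 codons.
Ala: 4 codons.
Ile: 3 codons.
Gly: 4 codons.
Ala: 4 codons.
2 × 4 × 4 × 3 × 4 × 4 = 1536.

1536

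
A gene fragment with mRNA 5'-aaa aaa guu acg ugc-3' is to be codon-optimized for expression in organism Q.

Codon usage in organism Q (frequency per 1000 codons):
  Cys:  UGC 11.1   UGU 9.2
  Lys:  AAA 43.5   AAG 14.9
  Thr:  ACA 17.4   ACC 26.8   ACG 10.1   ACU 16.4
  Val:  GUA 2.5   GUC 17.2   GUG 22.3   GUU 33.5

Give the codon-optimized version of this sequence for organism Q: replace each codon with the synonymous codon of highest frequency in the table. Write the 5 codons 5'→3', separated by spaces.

Codon 1 (Lys): best is AAA at 43.5.
Codon 2 (Lys): best is AAA at 43.5.
Codon 3 (Val): best is GUU at 33.5.
Codon 4 (Thr): best is ACC at 26.8.
Codon 5 (Cys): best is UGC at 11.1.

AAA AAA GUU ACC UGC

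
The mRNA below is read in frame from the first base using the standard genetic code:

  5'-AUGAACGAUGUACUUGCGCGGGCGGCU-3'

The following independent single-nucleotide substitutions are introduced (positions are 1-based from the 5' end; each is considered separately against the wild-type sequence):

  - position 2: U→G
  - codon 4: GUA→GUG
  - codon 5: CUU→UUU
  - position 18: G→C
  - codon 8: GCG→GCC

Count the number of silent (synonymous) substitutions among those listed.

Codon 1: AUG (Met) → AGG (Arg) — missense.
Codon 4: GUA (Val) → GUG (Val) — synonymous.
Codon 5: CUU (Leu) → UUU (Phe) — missense.
Codon 6: GCG (Ala) → GCC (Ala) — synonymous.
Codon 8: GCG (Ala) → GCC (Ala) — synonymous.
Synonymous: 3 of 5.

3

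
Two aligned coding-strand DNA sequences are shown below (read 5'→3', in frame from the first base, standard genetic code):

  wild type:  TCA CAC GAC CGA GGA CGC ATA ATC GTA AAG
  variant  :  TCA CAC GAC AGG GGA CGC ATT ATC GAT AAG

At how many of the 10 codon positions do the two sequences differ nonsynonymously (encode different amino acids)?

Codon 1: TCA Ser / TCA Ser — identical.
Codon 2: CAC His / CAC His — identical.
Codon 3: GAC Asp / GAC Asp — identical.
Codon 4: CGA Arg / AGG Arg — synonymous.
Codon 5: GGA Gly / GGA Gly — identical.
Codon 6: CGC Arg / CGC Arg — identical.
Codon 7: ATA Ile / ATT Ile — synonymous.
Codon 8: ATC Ile / ATC Ile — identical.
Codon 9: GTA Val / GAT Asp — nonsynonymous.
Codon 10: AAG Lys / AAG Lys — identical.
Nonsynonymous differences: 1.

1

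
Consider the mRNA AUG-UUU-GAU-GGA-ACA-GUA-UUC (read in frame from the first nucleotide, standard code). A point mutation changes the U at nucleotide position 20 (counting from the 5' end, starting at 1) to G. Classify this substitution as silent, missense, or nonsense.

missense

Position 20 falls in codon 7: UUC → Phe.
After the substitution the codon is UGC → Cys.
Phe ≠ Cys, so this is a missense mutation.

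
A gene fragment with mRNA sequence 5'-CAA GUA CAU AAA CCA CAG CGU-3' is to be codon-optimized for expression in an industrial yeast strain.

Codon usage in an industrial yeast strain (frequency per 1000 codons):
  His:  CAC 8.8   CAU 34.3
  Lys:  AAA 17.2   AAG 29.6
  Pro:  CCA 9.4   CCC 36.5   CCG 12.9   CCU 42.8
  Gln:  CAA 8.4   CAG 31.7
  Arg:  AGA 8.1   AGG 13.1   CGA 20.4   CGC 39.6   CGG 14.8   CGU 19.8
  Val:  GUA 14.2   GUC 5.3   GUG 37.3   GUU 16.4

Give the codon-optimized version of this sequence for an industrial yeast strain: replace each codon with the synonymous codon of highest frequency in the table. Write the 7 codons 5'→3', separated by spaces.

Codon 1 (Gln): best is CAG at 31.7.
Codon 2 (Val): best is GUG at 37.3.
Codon 3 (His): best is CAU at 34.3.
Codon 4 (Lys): best is AAG at 29.6.
Codon 5 (Pro): best is CCU at 42.8.
Codon 6 (Gln): best is CAG at 31.7.
Codon 7 (Arg): best is CGC at 39.6.

CAG GUG CAU AAG CCU CAG CGC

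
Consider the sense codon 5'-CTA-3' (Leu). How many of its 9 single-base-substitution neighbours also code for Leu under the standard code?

4

Position 1: TTA → 1 synonymous.
Position 2: none → 0 synonymous.
Position 3: CTT, CTC, CTG → 3 synonymous.
Total: 1 + 0 + 3 = 4.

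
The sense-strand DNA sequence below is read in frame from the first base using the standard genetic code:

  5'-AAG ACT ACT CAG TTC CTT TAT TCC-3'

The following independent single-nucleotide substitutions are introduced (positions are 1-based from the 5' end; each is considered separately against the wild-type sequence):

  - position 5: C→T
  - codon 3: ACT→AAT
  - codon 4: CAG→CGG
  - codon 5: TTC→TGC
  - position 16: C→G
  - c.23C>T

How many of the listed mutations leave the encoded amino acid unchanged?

0

Codon 2: ACT (Thr) → ATT (Ile) — missense.
Codon 3: ACT (Thr) → AAT (Asn) — missense.
Codon 4: CAG (Gln) → CGG (Arg) — missense.
Codon 5: TTC (Phe) → TGC (Cys) — missense.
Codon 6: CTT (Leu) → GTT (Val) — missense.
Codon 8: TCC (Ser) → TTC (Phe) — missense.
Synonymous: 0 of 6.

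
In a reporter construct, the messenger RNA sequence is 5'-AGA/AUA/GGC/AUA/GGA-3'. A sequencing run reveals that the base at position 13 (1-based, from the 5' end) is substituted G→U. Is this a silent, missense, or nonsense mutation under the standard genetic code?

nonsense

Position 13 falls in codon 5: GGA → Gly.
After the substitution the codon is UGA → Stop.
The new codon is a stop codon, so this is a nonsense mutation.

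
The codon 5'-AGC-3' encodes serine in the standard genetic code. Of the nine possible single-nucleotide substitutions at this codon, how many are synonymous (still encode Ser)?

1

Position 1: none → 0 synonymous.
Position 2: none → 0 synonymous.
Position 3: AGU → 1 synonymous.
Total: 0 + 0 + 1 = 1.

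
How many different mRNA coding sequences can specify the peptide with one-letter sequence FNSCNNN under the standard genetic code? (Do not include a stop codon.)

Phe: 2 codons.
Asn: 2 codons.
Ser: 6 codons.
Cys: 2 codons.
Asn: 2 codons.
Asn: 2 codons.
Asn: 2 codons.
2 × 2 × 6 × 2 × 2 × 2 × 2 = 384.

384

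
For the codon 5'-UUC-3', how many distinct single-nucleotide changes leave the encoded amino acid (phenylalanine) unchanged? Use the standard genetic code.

Position 1: none → 0 synonymous.
Position 2: none → 0 synonymous.
Position 3: UUU → 1 synonymous.
Total: 0 + 0 + 1 = 1.

1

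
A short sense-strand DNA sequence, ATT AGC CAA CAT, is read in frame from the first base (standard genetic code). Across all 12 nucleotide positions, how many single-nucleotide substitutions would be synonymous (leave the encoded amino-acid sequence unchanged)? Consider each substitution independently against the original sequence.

Codon 1 (ATT, Ile): 2 synonymous substitutions.
Codon 2 (AGC, Ser): 1 synonymous substitution.
Codon 3 (CAA, Gln): 1 synonymous substitution.
Codon 4 (CAT, His): 1 synonymous substitution.
Total: 2 + 1 + 1 + 1 = 5.

5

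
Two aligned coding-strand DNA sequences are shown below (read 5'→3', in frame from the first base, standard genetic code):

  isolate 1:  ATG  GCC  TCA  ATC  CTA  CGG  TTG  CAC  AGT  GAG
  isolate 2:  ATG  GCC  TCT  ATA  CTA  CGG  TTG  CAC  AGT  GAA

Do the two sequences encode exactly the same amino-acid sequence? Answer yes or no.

Codon 1: ATG Met / ATG Met — identical.
Codon 2: GCC Ala / GCC Ala — identical.
Codon 3: TCA Ser / TCT Ser — synonymous.
Codon 4: ATC Ile / ATA Ile — synonymous.
Codon 5: CTA Leu / CTA Leu — identical.
Codon 6: CGG Arg / CGG Arg — identical.
Codon 7: TTG Leu / TTG Leu — identical.
Codon 8: CAC His / CAC His — identical.
Codon 9: AGT Ser / AGT Ser — identical.
Codon 10: GAG Glu / GAA Glu — synonymous.
Nonsynonymous differences: 0 → same protein.

yes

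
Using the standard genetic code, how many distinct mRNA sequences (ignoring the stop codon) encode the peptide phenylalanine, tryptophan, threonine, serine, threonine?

192

Phe: 2 codons.
Trp: 1 codon.
Thr: 4 codons.
Ser: 6 codons.
Thr: 4 codons.
2 × 1 × 4 × 6 × 4 = 192.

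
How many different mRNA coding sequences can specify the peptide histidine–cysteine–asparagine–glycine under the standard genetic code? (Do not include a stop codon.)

32

His: 2 codons.
Cys: 2 codons.
Asn: 2 codons.
Gly: 4 codons.
2 × 2 × 2 × 4 = 32.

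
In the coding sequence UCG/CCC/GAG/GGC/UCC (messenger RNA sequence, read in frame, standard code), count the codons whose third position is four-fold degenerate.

4

Codon 1 UCG (Ser): third position 4-fold.
Codon 2 CCC (Pro): third position 4-fold.
Codon 3 GAG (Glu): third position 2-fold.
Codon 4 GGC (Gly): third position 4-fold.
Codon 5 UCC (Ser): third position 4-fold.
Four-fold degenerate third positions: 4.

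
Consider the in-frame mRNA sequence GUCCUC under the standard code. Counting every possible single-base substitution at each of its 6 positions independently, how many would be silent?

Codon 1 (GUC, Val): 3 synonymous substitutions.
Codon 2 (CUC, Leu): 3 synonymous substitutions.
Total: 3 + 3 = 6.

6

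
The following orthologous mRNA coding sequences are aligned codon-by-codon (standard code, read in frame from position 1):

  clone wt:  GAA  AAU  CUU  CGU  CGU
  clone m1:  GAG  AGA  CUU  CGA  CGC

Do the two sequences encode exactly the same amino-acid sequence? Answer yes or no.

Codon 1: GAA Glu / GAG Glu — synonymous.
Codon 2: AAU Asn / AGA Arg — nonsynonymous.
Codon 3: CUU Leu / CUU Leu — identical.
Codon 4: CGU Arg / CGA Arg — synonymous.
Codon 5: CGU Arg / CGC Arg — synonymous.
Nonsynonymous differences: 1 → different protein.

no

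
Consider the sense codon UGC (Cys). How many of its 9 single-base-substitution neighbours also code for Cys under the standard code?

Position 1: none → 0 synonymous.
Position 2: none → 0 synonymous.
Position 3: UGU → 1 synonymous.
Total: 0 + 0 + 1 = 1.

1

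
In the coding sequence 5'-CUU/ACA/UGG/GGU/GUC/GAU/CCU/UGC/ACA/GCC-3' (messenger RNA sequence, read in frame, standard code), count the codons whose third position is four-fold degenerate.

Codon 1 CUU (Leu): third position 4-fold.
Codon 2 ACA (Thr): third position 4-fold.
Codon 3 UGG (Trp): third position 1-fold.
Codon 4 GGU (Gly): third position 4-fold.
Codon 5 GUC (Val): third position 4-fold.
Codon 6 GAU (Asp): third position 2-fold.
Codon 7 CCU (Pro): third position 4-fold.
Codon 8 UGC (Cys): third position 2-fold.
Codon 9 ACA (Thr): third position 4-fold.
Codon 10 GCC (Ala): third position 4-fold.
Four-fold degenerate third positions: 7.

7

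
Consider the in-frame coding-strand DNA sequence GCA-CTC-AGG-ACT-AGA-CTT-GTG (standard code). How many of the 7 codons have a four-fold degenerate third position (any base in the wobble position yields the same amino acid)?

Codon 1 GCA (Ala): third position 4-fold.
Codon 2 CTC (Leu): third position 4-fold.
Codon 3 AGG (Arg): third position 2-fold.
Codon 4 ACT (Thr): third position 4-fold.
Codon 5 AGA (Arg): third position 2-fold.
Codon 6 CTT (Leu): third position 4-fold.
Codon 7 GTG (Val): third position 4-fold.
Four-fold degenerate third positions: 5.

5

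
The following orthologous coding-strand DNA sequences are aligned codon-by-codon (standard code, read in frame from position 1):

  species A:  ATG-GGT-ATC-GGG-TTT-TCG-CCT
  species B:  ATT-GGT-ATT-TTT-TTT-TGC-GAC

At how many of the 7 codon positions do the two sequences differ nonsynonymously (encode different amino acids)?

Codon 1: ATG Met / ATT Ile — nonsynonymous.
Codon 2: GGT Gly / GGT Gly — identical.
Codon 3: ATC Ile / ATT Ile — synonymous.
Codon 4: GGG Gly / TTT Phe — nonsynonymous.
Codon 5: TTT Phe / TTT Phe — identical.
Codon 6: TCG Ser / TGC Cys — nonsynonymous.
Codon 7: CCT Pro / GAC Asp — nonsynonymous.
Nonsynonymous differences: 4.

4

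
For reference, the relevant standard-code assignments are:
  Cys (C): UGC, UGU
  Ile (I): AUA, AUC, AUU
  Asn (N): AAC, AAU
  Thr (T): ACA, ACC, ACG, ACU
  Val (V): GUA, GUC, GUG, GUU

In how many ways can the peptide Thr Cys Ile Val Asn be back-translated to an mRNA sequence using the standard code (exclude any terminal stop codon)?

Thr: 4 codons.
Cys: 2 codons.
Ile: 3 codons.
Val: 4 codons.
Asn: 2 codons.
4 × 2 × 3 × 4 × 2 = 192.

192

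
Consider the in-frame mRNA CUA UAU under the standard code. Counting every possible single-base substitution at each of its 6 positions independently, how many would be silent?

Codon 1 (CUA, Leu): 4 synonymous substitutions.
Codon 2 (UAU, Tyr): 1 synonymous substitution.
Total: 4 + 1 = 5.

5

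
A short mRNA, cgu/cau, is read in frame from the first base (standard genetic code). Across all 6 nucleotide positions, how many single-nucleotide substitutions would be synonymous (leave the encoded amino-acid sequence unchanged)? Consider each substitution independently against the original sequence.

Codon 1 (CGU, Arg): 3 synonymous substitutions.
Codon 2 (CAU, His): 1 synonymous substitution.
Total: 3 + 1 = 4.

4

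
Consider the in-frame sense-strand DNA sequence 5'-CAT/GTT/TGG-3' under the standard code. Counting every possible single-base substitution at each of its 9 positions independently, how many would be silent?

Codon 1 (CAT, His): 1 synonymous substitution.
Codon 2 (GTT, Val): 3 synonymous substitutions.
Codon 3 (TGG, Trp): 0 synonymous substitutions.
Total: 1 + 3 + 0 = 4.

4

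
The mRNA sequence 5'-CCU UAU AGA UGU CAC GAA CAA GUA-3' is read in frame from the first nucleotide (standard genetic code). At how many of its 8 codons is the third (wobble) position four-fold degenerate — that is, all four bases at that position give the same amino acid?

2

Codon 1 CCU (Pro): third position 4-fold.
Codon 2 UAU (Tyr): third position 2-fold.
Codon 3 AGA (Arg): third position 2-fold.
Codon 4 UGU (Cys): third position 2-fold.
Codon 5 CAC (His): third position 2-fold.
Codon 6 GAA (Glu): third position 2-fold.
Codon 7 CAA (Gln): third position 2-fold.
Codon 8 GUA (Val): third position 4-fold.
Four-fold degenerate third positions: 2.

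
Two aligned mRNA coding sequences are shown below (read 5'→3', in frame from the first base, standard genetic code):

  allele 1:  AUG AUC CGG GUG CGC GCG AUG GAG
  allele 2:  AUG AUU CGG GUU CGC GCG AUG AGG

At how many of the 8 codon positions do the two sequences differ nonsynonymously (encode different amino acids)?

1

Codon 1: AUG Met / AUG Met — identical.
Codon 2: AUC Ile / AUU Ile — synonymous.
Codon 3: CGG Arg / CGG Arg — identical.
Codon 4: GUG Val / GUU Val — synonymous.
Codon 5: CGC Arg / CGC Arg — identical.
Codon 6: GCG Ala / GCG Ala — identical.
Codon 7: AUG Met / AUG Met — identical.
Codon 8: GAG Glu / AGG Arg — nonsynonymous.
Nonsynonymous differences: 1.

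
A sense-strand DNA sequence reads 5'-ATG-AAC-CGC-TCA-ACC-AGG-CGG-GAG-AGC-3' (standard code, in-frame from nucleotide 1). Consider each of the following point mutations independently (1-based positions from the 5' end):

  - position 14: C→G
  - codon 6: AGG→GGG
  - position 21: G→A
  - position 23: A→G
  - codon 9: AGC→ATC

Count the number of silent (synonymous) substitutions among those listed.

Codon 5: ACC (Thr) → AGC (Ser) — missense.
Codon 6: AGG (Arg) → GGG (Gly) — missense.
Codon 7: CGG (Arg) → CGA (Arg) — synonymous.
Codon 8: GAG (Glu) → GGG (Gly) — missense.
Codon 9: AGC (Ser) → ATC (Ile) — missense.
Synonymous: 1 of 5.

1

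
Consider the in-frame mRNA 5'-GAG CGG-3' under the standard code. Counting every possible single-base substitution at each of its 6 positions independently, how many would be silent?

5

Codon 1 (GAG, Glu): 1 synonymous substitution.
Codon 2 (CGG, Arg): 4 synonymous substitutions.
Total: 1 + 4 = 5.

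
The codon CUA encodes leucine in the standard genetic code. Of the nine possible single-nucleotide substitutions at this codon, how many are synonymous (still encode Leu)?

4

Position 1: UUA → 1 synonymous.
Position 2: none → 0 synonymous.
Position 3: CUU, CUC, CUG → 3 synonymous.
Total: 1 + 0 + 3 = 4.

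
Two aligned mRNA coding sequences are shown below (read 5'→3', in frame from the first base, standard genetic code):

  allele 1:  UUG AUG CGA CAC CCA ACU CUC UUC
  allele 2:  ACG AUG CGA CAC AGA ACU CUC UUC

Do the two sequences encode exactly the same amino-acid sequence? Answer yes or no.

Codon 1: UUG Leu / ACG Thr — nonsynonymous.
Codon 2: AUG Met / AUG Met — identical.
Codon 3: CGA Arg / CGA Arg — identical.
Codon 4: CAC His / CAC His — identical.
Codon 5: CCA Pro / AGA Arg — nonsynonymous.
Codon 6: ACU Thr / ACU Thr — identical.
Codon 7: CUC Leu / CUC Leu — identical.
Codon 8: UUC Phe / UUC Phe — identical.
Nonsynonymous differences: 2 → different protein.

no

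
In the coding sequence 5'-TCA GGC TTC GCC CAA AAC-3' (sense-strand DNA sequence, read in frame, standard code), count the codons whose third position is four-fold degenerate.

3

Codon 1 TCA (Ser): third position 4-fold.
Codon 2 GGC (Gly): third position 4-fold.
Codon 3 TTC (Phe): third position 2-fold.
Codon 4 GCC (Ala): third position 4-fold.
Codon 5 CAA (Gln): third position 2-fold.
Codon 6 AAC (Asn): third position 2-fold.
Four-fold degenerate third positions: 3.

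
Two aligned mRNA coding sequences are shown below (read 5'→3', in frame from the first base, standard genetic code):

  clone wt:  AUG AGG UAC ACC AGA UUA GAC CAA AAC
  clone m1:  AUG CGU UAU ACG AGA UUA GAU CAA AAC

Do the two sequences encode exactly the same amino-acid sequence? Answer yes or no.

Codon 1: AUG Met / AUG Met — identical.
Codon 2: AGG Arg / CGU Arg — synonymous.
Codon 3: UAC Tyr / UAU Tyr — synonymous.
Codon 4: ACC Thr / ACG Thr — synonymous.
Codon 5: AGA Arg / AGA Arg — identical.
Codon 6: UUA Leu / UUA Leu — identical.
Codon 7: GAC Asp / GAU Asp — synonymous.
Codon 8: CAA Gln / CAA Gln — identical.
Codon 9: AAC Asn / AAC Asn — identical.
Nonsynonymous differences: 0 → same protein.

yes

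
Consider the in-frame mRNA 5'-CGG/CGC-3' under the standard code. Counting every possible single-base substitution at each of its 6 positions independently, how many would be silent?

7

Codon 1 (CGG, Arg): 4 synonymous substitutions.
Codon 2 (CGC, Arg): 3 synonymous substitutions.
Total: 4 + 3 = 7.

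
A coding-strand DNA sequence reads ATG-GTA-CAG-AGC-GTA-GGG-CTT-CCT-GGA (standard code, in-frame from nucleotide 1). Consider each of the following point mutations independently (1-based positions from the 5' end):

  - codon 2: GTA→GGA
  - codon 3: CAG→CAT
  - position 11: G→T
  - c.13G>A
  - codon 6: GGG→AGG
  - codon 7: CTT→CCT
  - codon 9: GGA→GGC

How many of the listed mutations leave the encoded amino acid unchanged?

Codon 2: GTA (Val) → GGA (Gly) — missense.
Codon 3: CAG (Gln) → CAT (His) — missense.
Codon 4: AGC (Ser) → ATC (Ile) — missense.
Codon 5: GTA (Val) → ATA (Ile) — missense.
Codon 6: GGG (Gly) → AGG (Arg) — missense.
Codon 7: CTT (Leu) → CCT (Pro) — missense.
Codon 9: GGA (Gly) → GGC (Gly) — synonymous.
Synonymous: 1 of 7.

1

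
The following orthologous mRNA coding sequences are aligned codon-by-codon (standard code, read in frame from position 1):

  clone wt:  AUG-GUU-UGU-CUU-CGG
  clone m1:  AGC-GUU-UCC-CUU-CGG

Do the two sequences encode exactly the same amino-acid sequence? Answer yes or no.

Codon 1: AUG Met / AGC Ser — nonsynonymous.
Codon 2: GUU Val / GUU Val — identical.
Codon 3: UGU Cys / UCC Ser — nonsynonymous.
Codon 4: CUU Leu / CUU Leu — identical.
Codon 5: CGG Arg / CGG Arg — identical.
Nonsynonymous differences: 2 → different protein.

no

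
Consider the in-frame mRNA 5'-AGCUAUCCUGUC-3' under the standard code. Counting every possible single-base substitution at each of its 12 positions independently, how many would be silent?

Codon 1 (AGC, Ser): 1 synonymous substitution.
Codon 2 (UAU, Tyr): 1 synonymous substitution.
Codon 3 (CCU, Pro): 3 synonymous substitutions.
Codon 4 (GUC, Val): 3 synonymous substitutions.
Total: 1 + 1 + 3 + 3 = 8.

8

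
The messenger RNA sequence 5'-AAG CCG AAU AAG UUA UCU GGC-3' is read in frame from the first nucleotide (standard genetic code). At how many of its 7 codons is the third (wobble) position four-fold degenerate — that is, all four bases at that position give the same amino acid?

Codon 1 AAG (Lys): third position 2-fold.
Codon 2 CCG (Pro): third position 4-fold.
Codon 3 AAU (Asn): third position 2-fold.
Codon 4 AAG (Lys): third position 2-fold.
Codon 5 UUA (Leu): third position 2-fold.
Codon 6 UCU (Ser): third position 4-fold.
Codon 7 GGC (Gly): third position 4-fold.
Four-fold degenerate third positions: 3.

3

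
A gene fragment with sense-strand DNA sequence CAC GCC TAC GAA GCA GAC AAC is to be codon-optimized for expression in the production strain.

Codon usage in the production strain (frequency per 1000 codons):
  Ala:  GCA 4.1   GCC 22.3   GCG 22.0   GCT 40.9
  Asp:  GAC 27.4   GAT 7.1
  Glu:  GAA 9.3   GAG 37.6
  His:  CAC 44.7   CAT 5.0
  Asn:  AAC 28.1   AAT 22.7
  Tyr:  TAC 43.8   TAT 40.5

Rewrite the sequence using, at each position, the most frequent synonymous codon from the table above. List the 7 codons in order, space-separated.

CAC GCT TAC GAG GCT GAC AAC

Codon 1 (His): best is CAC at 44.7.
Codon 2 (Ala): best is GCT at 40.9.
Codon 3 (Tyr): best is TAC at 43.8.
Codon 4 (Glu): best is GAG at 37.6.
Codon 5 (Ala): best is GCT at 40.9.
Codon 6 (Asp): best is GAC at 27.4.
Codon 7 (Asn): best is AAC at 28.1.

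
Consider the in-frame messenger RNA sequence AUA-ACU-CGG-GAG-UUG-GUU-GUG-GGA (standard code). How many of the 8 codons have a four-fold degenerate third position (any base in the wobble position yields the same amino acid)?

Codon 1 AUA (Ile): third position 3-fold.
Codon 2 ACU (Thr): third position 4-fold.
Codon 3 CGG (Arg): third position 4-fold.
Codon 4 GAG (Glu): third position 2-fold.
Codon 5 UUG (Leu): third position 2-fold.
Codon 6 GUU (Val): third position 4-fold.
Codon 7 GUG (Val): third position 4-fold.
Codon 8 GGA (Gly): third position 4-fold.
Four-fold degenerate third positions: 5.

5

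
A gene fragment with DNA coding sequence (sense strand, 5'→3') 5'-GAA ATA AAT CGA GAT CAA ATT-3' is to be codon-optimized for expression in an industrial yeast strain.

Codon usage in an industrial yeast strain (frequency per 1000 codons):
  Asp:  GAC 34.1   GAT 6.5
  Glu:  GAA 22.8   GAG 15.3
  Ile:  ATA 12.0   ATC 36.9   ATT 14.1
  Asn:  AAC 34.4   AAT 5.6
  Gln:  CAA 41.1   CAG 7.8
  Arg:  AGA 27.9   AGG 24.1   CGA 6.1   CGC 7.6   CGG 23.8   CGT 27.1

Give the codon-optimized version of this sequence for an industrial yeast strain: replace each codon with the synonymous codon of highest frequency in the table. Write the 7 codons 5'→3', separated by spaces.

Codon 1 (Glu): best is GAA at 22.8.
Codon 2 (Ile): best is ATC at 36.9.
Codon 3 (Asn): best is AAC at 34.4.
Codon 4 (Arg): best is AGA at 27.9.
Codon 5 (Asp): best is GAC at 34.1.
Codon 6 (Gln): best is CAA at 41.1.
Codon 7 (Ile): best is ATC at 36.9.

GAA ATC AAC AGA GAC CAA ATC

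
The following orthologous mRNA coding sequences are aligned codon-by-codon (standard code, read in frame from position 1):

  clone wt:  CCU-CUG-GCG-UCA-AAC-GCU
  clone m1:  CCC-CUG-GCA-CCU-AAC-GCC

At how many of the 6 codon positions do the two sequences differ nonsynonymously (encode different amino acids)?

Codon 1: CCU Pro / CCC Pro — synonymous.
Codon 2: CUG Leu / CUG Leu — identical.
Codon 3: GCG Ala / GCA Ala — synonymous.
Codon 4: UCA Ser / CCU Pro — nonsynonymous.
Codon 5: AAC Asn / AAC Asn — identical.
Codon 6: GCU Ala / GCC Ala — synonymous.
Nonsynonymous differences: 1.

1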